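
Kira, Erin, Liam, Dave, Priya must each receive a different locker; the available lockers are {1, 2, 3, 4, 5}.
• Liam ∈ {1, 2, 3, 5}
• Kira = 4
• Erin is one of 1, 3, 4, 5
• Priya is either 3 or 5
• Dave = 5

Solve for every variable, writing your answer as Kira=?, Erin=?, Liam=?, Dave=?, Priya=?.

Kira must be 4 (only option left). Remove 4 from Erin.
Dave's domain is down to {5}, so Dave = 5. Strike 5 from Erin, Liam, Priya.
Priya must be 3 (only option left). So Erin, Liam can't be 3.
Erin must be 1 (only option left). Strike 1 from Liam.
Liam's domain is down to {2}, so Liam = 2.

Kira=4, Erin=1, Liam=2, Dave=5, Priya=3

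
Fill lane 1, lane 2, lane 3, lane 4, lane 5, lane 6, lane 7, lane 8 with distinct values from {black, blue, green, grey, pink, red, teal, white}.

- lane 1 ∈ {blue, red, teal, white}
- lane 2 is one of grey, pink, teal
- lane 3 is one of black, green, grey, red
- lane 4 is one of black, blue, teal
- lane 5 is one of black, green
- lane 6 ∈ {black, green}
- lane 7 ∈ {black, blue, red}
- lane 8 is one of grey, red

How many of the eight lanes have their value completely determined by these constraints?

4

The 8 variables together cover exactly {black, blue, green, grey, pink, red, teal, white} — 8 values for 8 variables — and pink appears only in lane 2's list, so lane 2 = pink.
The 7 still-open variables together cover exactly {black, blue, green, grey, red, teal, white} — 7 values for 7 variables — and white appears only in lane 1's list, so lane 1 = white.
The 6 still-open variables draw from only 6 values {black, blue, green, grey, red, teal}, so each is used; only lane 4 can be teal, hence lane 4 = teal.
The 5 still-open variables together cover exactly {black, blue, green, grey, red} — 5 values for 5 variables — and blue appears only in lane 7's list, so lane 7 = blue.
lane 5 and lane 6 share exactly the 2 values {black, green}; by pigeonhole those values go to them, so strike black, green from lane 3.
Determined: lane 1=white, lane 2=pink, lane 4=teal, lane 7=blue. The other lanes each still have more than one consistent value. That makes 4.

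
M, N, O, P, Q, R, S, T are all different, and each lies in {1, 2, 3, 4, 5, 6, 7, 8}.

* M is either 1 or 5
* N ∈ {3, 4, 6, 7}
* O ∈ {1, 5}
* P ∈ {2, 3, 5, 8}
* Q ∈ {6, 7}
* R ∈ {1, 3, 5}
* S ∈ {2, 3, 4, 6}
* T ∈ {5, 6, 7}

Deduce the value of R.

The 8 variables together cover exactly {1, 2, 3, 4, 5, 6, 7, 8} — 8 values for 8 variables — and 8 appears only in P's list, so P = 8.
The 7 still-open variables draw from only 7 values {1, 2, 3, 4, 5, 6, 7}, so each is used; only S can be 2, hence S = 2.
Among the 6 still-open variables, 4 fits only N (and all 6 values in {1, 3, 4, 5, 6, 7} must be used), so N = 4.
The 5 still-open variables together cover exactly {1, 3, 5, 6, 7} — 5 values for 5 variables — and 3 appears only in R's list, so R = 3.

3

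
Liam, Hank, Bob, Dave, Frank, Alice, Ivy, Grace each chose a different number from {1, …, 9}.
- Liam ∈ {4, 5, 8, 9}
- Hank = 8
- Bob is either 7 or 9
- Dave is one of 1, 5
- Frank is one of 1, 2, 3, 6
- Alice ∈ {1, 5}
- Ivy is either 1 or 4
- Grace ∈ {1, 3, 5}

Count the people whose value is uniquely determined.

5

Hank's domain is down to {8}, so Hank = 8. So Liam can't be 8.
The 2 variables Dave and Alice are confined to {1, 5}, which locks those values in; drop them from Liam, Frank, Ivy, Grace.
Ivy must be 4 (only option left). Remove 4 from Liam.
Grace must be 3 (only option left). Remove 3 from Frank.
Liam's domain is down to {9}, so Liam = 9. So Bob can't be 9.
Bob's domain is down to {7}, so Bob = 7.
Determined: Liam=9, Hank=8, Bob=7, Ivy=4, Grace=3. The other people each still have more than one consistent value. That makes 5.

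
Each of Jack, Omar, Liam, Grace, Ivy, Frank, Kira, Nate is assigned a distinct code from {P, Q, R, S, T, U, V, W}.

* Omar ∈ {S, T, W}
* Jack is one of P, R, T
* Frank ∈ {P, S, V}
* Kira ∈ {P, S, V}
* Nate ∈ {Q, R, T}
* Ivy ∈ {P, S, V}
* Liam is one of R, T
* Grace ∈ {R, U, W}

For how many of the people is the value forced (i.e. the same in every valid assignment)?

3

The 8 variables draw from only 8 values {P, Q, R, S, T, U, V, W}, so each is used; only Nate can be Q, hence Nate = Q.
The 7 still-open variables draw from only 7 values {P, R, S, T, U, V, W}, so each is used; only Grace can be U, hence Grace = U.
The 6 still-open variables together cover exactly {P, R, S, T, V, W} — 6 values for 6 variables — and W appears only in Omar's list, so Omar = W.
Ivy, Frank, Kira share exactly the 3 values {P, S, V}; by pigeonhole those values go to them, so strike P, S, V from Jack.
Determined: Omar=W, Grace=U, Nate=Q. The other people each still have more than one consistent value. That makes 3.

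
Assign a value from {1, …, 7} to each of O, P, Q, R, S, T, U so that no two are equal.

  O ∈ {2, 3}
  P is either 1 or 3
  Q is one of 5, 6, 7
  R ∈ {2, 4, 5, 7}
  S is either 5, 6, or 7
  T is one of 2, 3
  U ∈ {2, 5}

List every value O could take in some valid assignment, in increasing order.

2, 3

The 7 variables together cover exactly {1, 2, 3, 4, 5, 6, 7} — 7 values for 7 variables — and 1 appears only in P's list, so P = 1.
Among the 6 still-open variables, 4 fits only R (and all 6 values in {2, 3, 4, 5, 6, 7} must be used), so R = 4.
O and T share exactly the 2 values {2, 3}; by pigeonhole those values go to them, so strike 2, 3 from U.
U's domain is down to {5}, so U = 5. So Q, S can't be 5.
No further eliminations apply; O can still be any of 2, 3.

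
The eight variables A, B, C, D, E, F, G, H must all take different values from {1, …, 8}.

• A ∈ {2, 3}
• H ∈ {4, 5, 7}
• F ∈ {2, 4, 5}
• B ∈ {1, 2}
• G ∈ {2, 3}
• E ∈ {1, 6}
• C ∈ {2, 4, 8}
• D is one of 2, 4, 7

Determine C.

The 8 variables draw from only 8 values {1, 2, 3, 4, 5, 6, 7, 8}, so each is used; only E can be 6, hence E = 6.
The 7 still-open variables draw from only 7 values {1, 2, 3, 4, 5, 7, 8}, so each is used; only B can be 1, hence B = 1.
The 6 still-open variables draw from only 6 values {2, 3, 4, 5, 7, 8}, so each is used; only C can be 8, hence C = 8.

8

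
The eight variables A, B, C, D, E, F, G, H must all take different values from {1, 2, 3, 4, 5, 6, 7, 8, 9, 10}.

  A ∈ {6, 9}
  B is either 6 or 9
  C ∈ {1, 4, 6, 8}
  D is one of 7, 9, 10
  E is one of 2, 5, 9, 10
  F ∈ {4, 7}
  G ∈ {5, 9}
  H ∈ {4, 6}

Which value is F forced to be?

A and B between them cover only {6, 9} — a naked pair. Remove those values from C, D, E, G, H.
G's domain is down to {5}, so G = 5. Eliminate 5 elsewhere: E.
H must be 4 (only option left). Strike 4 from C, F.
So F = 7.

7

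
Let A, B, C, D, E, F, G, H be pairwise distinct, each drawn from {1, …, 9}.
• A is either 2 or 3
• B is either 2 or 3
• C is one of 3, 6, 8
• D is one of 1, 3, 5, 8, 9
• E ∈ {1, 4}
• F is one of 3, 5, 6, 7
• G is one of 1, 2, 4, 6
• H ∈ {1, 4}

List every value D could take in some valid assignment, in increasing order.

A and B between them cover only {2, 3} — a naked pair. Remove those values from C, D, F, G.
E and H share exactly the 2 values {1, 4}; by pigeonhole those values go to them, so strike 1, 4 from D, G.
G's domain is down to {6}, so G = 6. Eliminate 6 elsewhere: C, F.
C has just one choice, so C = 8. Eliminate 8 elsewhere: D.
No further eliminations apply; D can still be any of 5, 9.

5, 9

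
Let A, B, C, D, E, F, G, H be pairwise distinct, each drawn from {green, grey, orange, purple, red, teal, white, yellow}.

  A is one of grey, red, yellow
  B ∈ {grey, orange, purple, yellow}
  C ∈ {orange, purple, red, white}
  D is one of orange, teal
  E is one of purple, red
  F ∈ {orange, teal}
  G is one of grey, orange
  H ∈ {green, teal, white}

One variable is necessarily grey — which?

G

The 8 variables draw from only 8 values {green, grey, orange, purple, red, teal, white, yellow}, so each is used; only H can be green, hence H = green.
The 7 still-open variables together cover exactly {grey, orange, purple, red, teal, white, yellow} — 7 values for 7 variables — and white appears only in C's list, so C = white.
D and F share exactly the 2 values {orange, teal}; by pigeonhole those values go to them, so strike orange, teal from B, G.
So grey goes to G.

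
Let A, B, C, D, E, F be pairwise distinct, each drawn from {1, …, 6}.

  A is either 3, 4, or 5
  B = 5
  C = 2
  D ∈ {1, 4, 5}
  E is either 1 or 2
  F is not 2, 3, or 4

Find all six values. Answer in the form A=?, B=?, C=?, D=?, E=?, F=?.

B has just one choice, so B = 5. Eliminate 5 elsewhere: A, D, F.
C's domain is down to {2}, so C = 2. Remove 2 from E.
E must be 1 (only option left). Eliminate 1 elsewhere: D, F.
F has just one choice, so F = 6.
D must be 4 (only option left). Strike 4 from A.
That leaves A = 3.

A=3, B=5, C=2, D=4, E=1, F=6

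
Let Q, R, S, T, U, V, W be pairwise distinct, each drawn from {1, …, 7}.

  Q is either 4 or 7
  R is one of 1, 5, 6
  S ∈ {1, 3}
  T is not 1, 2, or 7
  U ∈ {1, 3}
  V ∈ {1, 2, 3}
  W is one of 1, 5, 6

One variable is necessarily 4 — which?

T

Among the 7 variables, 2 fits only V (and all 7 values in {1, 2, 3, 4, 5, 6, 7} must be used), so V = 2.
The 6 still-open variables draw from only 6 values {1, 3, 4, 5, 6, 7}, so each is used; only Q can be 7, hence Q = 7.
The 5 still-open variables draw from only 5 values {1, 3, 4, 5, 6}, so each is used; only T can be 4, hence T = 4.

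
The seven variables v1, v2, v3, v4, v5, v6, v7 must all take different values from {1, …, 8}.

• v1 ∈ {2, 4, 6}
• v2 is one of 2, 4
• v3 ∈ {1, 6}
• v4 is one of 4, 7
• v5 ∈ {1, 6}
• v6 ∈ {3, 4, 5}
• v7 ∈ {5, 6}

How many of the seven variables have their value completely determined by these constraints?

3

The 7 variables draw from only 7 values {1, 2, 3, 4, 5, 6, 7}, so each is used; only v6 can be 3, hence v6 = 3.
Among the 6 still-open variables, 5 fits only v7 (and all 6 values in {1, 2, 4, 5, 6, 7} must be used), so v7 = 5.
The 5 still-open variables draw from only 5 values {1, 2, 4, 6, 7}, so each is used; only v4 can be 7, hence v4 = 7.
The 2 variables v3 and v5 are confined to {1, 6}, which locks those values in; drop them from v1.
Determined: v4=7, v6=3, v7=5. The other variables each still have more than one consistent value. That makes 3.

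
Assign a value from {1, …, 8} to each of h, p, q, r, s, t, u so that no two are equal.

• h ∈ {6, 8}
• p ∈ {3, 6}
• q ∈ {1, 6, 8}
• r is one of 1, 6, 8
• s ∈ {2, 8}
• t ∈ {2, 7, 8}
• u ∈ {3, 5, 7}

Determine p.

3

The 7 variables together cover exactly {1, 2, 3, 5, 6, 7, 8} — 7 values for 7 variables — and 5 appears only in u's list, so u = 5.
The 6 still-open variables together cover exactly {1, 2, 3, 6, 7, 8} — 6 values for 6 variables — and 3 appears only in p's list, so p = 3.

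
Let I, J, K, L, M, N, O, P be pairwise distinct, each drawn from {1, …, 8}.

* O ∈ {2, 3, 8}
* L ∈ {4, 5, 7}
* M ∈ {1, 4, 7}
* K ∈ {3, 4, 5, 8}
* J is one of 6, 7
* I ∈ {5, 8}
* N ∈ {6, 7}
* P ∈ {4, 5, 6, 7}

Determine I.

The 8 variables draw from only 8 values {1, 2, 3, 4, 5, 6, 7, 8}, so each is used; only M can be 1, hence M = 1.
Among the 7 still-open variables, 2 fits only O (and all 7 values in {2, 3, 4, 5, 6, 7, 8} must be used), so O = 2.
The 6 still-open variables together cover exactly {3, 4, 5, 6, 7, 8} — 6 values for 6 variables — and 3 appears only in K's list, so K = 3.
The 5 still-open variables together cover exactly {4, 5, 6, 7, 8} — 5 values for 5 variables — and 8 appears only in I's list, so I = 8.

8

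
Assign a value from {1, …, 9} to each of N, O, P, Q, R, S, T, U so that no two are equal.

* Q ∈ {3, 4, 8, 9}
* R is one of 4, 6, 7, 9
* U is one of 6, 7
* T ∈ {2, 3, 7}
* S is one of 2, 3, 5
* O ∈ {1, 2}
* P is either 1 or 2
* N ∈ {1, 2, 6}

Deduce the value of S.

5

O and P between them cover only {1, 2} — a naked pair. Remove those values from N, S, T.
N must be 6 (only option left). So R, U can't be 6.
U's domain is down to {7}, so U = 7. Eliminate 7 elsewhere: R, T.
T has just one choice, so T = 3. Strike 3 from Q, S.
So S = 5.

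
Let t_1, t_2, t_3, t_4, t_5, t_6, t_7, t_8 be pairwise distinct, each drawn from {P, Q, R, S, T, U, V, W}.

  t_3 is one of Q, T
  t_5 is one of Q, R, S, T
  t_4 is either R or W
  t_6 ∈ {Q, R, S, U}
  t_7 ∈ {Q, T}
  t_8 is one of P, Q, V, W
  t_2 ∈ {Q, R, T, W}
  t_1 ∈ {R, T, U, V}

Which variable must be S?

t_5

Among the 8 variables, P fits only t_8 (and all 8 values in {P, Q, R, S, T, U, V, W} must be used), so t_8 = P.
Among the 7 still-open variables, V fits only t_1 (and all 7 values in {Q, R, S, T, U, V, W} must be used), so t_1 = V.
Among the 6 still-open variables, U fits only t_6 (and all 6 values in {Q, R, S, T, U, W} must be used), so t_6 = U.
Among the 5 still-open variables, S fits only t_5 (and all 5 values in {Q, R, S, T, W} must be used), so t_5 = S.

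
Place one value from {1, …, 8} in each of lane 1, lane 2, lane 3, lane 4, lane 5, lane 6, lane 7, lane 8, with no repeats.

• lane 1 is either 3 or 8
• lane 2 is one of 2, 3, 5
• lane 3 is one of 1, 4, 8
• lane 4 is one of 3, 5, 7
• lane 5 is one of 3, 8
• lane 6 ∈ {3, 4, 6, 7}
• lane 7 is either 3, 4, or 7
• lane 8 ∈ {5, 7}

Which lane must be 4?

lane 7

Among the 8 variables, 1 fits only lane 3 (and all 8 values in {1, 2, 3, 4, 5, 6, 7, 8} must be used), so lane 3 = 1.
The 7 still-open variables draw from only 7 values {2, 3, 4, 5, 6, 7, 8}, so each is used; only lane 2 can be 2, hence lane 2 = 2.
The 6 still-open variables together cover exactly {3, 4, 5, 6, 7, 8} — 6 values for 6 variables — and 6 appears only in lane 6's list, so lane 6 = 6.
Among the 5 still-open variables, 4 fits only lane 7 (and all 5 values in {3, 4, 5, 7, 8} must be used), so lane 7 = 4.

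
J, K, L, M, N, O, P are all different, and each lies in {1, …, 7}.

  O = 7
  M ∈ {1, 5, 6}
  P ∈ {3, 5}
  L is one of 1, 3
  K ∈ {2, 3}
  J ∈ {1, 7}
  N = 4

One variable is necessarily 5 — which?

P

N must be 4 (only option left).
That leaves O = 7. Eliminate 7 elsewhere: J.
That leaves J = 1. So L, M can't be 1.
L must be 3 (only option left). Remove 3 from K, P.
So 5 goes to P.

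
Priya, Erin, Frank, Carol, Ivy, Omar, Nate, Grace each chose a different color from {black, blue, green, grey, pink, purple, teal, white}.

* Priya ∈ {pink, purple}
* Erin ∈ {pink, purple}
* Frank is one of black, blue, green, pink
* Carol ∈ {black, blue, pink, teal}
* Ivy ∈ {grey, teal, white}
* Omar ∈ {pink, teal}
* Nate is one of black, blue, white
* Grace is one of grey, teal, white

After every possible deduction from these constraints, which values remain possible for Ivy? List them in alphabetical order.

grey, white

Among the 8 variables, green fits only Frank (and all 8 values in {black, blue, green, grey, pink, purple, teal, white} must be used), so Frank = green.
Priya and Erin share exactly the 2 values {pink, purple}; by pigeonhole those values go to them, so strike pink, purple from Carol, Omar.
Omar must be teal (only option left). Strike teal from Carol, Ivy, Grace.
Ivy and Grace share exactly the 2 values {grey, white}; by pigeonhole those values go to them, so strike grey, white from Nate.
No further eliminations apply; Ivy can still be any of grey, white.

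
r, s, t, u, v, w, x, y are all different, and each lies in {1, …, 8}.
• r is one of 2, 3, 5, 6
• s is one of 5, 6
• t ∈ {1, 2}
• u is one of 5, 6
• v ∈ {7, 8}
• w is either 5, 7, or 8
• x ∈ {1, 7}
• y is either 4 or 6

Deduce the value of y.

The 8 variables together cover exactly {1, 2, 3, 4, 5, 6, 7, 8} — 8 values for 8 variables — and 3 appears only in r's list, so r = 3.
The 7 still-open variables together cover exactly {1, 2, 4, 5, 6, 7, 8} — 7 values for 7 variables — and 2 appears only in t's list, so t = 2.
The 6 still-open variables draw from only 6 values {1, 4, 5, 6, 7, 8}, so each is used; only x can be 1, hence x = 1.
The 5 still-open variables together cover exactly {4, 5, 6, 7, 8} — 5 values for 5 variables — and 4 appears only in y's list, so y = 4.

4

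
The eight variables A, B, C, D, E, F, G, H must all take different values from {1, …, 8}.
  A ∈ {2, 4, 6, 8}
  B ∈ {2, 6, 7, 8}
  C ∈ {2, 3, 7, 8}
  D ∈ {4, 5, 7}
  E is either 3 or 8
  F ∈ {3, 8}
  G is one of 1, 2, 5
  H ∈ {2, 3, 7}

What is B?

Among the 8 variables, 1 fits only G (and all 8 values in {1, 2, 3, 4, 5, 6, 7, 8} must be used), so G = 1.
The 7 still-open variables together cover exactly {2, 3, 4, 5, 6, 7, 8} — 7 values for 7 variables — and 5 appears only in D's list, so D = 5.
Among the 6 still-open variables, 4 fits only A (and all 6 values in {2, 3, 4, 6, 7, 8} must be used), so A = 4.
The 5 still-open variables draw from only 5 values {2, 3, 6, 7, 8}, so each is used; only B can be 6, hence B = 6.

6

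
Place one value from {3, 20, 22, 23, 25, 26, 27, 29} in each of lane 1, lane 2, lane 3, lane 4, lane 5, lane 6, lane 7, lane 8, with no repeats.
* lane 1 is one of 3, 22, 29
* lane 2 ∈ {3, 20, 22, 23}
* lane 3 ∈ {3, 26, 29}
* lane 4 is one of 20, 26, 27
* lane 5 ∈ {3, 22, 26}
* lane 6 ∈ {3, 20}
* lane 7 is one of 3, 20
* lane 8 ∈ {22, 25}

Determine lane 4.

27

Among the 8 variables, 23 fits only lane 2 (and all 8 values in {3, 20, 22, 23, 25, 26, 27, 29} must be used), so lane 2 = 23.
The 7 still-open variables together cover exactly {3, 20, 22, 25, 26, 27, 29} — 7 values for 7 variables — and 25 appears only in lane 8's list, so lane 8 = 25.
The 6 still-open variables draw from only 6 values {3, 20, 22, 26, 27, 29}, so each is used; only lane 4 can be 27, hence lane 4 = 27.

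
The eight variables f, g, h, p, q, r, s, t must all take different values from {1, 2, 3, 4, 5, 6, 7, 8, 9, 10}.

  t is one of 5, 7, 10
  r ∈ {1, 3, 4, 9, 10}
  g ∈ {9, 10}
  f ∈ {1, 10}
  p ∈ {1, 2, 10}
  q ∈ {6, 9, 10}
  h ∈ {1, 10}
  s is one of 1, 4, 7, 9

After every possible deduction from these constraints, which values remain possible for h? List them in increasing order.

The 2 variables f and h are confined to {1, 10}, which locks those values in; drop them from g, p, q, r, s, t.
That leaves g = 9. So q, r, s can't be 9.
p's domain is down to {2}, so p = 2.
q's domain is down to {6}, so q = 6.
No further eliminations apply; h can still be any of 1, 10.

1, 10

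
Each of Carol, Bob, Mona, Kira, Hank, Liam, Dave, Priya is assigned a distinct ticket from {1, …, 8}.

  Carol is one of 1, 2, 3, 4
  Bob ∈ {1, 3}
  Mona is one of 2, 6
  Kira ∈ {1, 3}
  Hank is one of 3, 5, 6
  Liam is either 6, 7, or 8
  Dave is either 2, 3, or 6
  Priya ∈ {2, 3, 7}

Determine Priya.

Among the 8 variables, 4 fits only Carol (and all 8 values in {1, 2, 3, 4, 5, 6, 7, 8} must be used), so Carol = 4.
The 7 still-open variables draw from only 7 values {1, 2, 3, 5, 6, 7, 8}, so each is used; only Hank can be 5, hence Hank = 5.
The 6 still-open variables together cover exactly {1, 2, 3, 6, 7, 8} — 6 values for 6 variables — and 8 appears only in Liam's list, so Liam = 8.
The 5 still-open variables together cover exactly {1, 2, 3, 6, 7} — 5 values for 5 variables — and 7 appears only in Priya's list, so Priya = 7.

7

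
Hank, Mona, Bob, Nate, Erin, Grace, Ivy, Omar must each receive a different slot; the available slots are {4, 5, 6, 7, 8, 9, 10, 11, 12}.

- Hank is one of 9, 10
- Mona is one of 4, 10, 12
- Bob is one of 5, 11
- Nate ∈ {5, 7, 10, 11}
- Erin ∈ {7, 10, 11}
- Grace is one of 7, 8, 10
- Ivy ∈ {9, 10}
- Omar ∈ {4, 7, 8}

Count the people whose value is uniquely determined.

3

The 8 variables draw from only 8 values {4, 5, 7, 8, 9, 10, 11, 12}, so each is used; only Mona can be 12, hence Mona = 12.
Among the 7 still-open variables, 4 fits only Omar (and all 7 values in {4, 5, 7, 8, 9, 10, 11} must be used), so Omar = 4.
Among the 6 still-open variables, 8 fits only Grace (and all 6 values in {5, 7, 8, 9, 10, 11} must be used), so Grace = 8.
Hank and Ivy share exactly the 2 values {9, 10}; by pigeonhole those values go to them, so strike 9, 10 from Nate, Erin.
Determined: Mona=12, Grace=8, Omar=4. The other people each still have more than one consistent value. That makes 3.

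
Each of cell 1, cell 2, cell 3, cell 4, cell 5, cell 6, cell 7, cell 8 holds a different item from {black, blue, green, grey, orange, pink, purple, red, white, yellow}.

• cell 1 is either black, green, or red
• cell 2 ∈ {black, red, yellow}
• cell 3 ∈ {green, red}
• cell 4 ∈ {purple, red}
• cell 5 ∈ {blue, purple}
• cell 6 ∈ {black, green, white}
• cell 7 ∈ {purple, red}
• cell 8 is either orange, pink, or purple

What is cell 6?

cell 4 and cell 7 between them cover only {purple, red} — a naked pair. Remove those values from cell 1, cell 2, cell 3, cell 5, cell 8.
That leaves cell 3 = green. Strike green from cell 1, cell 6.
That leaves cell 5 = blue.
That leaves cell 1 = black. Strike black from cell 2, cell 6.
So cell 6 = white.

white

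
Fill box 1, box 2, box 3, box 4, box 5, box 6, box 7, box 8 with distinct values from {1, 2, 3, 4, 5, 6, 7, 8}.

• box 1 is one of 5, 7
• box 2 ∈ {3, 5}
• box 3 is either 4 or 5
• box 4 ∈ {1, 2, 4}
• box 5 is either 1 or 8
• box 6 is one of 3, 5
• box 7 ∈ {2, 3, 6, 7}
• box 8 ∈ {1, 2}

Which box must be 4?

box 3

The 8 variables together cover exactly {1, 2, 3, 4, 5, 6, 7, 8} — 8 values for 8 variables — and 6 appears only in box 7's list, so box 7 = 6.
Among the 7 still-open variables, 7 fits only box 1 (and all 7 values in {1, 2, 3, 4, 5, 7, 8} must be used), so box 1 = 7.
The 6 still-open variables draw from only 6 values {1, 2, 3, 4, 5, 8}, so each is used; only box 5 can be 8, hence box 5 = 8.
box 2 and box 6 between them cover only {3, 5} — a naked pair. Remove those values from box 3.
So 4 goes to box 3.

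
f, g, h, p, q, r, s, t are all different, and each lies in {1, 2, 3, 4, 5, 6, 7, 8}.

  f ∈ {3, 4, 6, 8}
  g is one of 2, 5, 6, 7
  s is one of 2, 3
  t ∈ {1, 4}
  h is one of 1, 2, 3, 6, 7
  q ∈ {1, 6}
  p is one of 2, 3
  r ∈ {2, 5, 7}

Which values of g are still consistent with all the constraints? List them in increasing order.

The 8 variables draw from only 8 values {1, 2, 3, 4, 5, 6, 7, 8}, so each is used; only f can be 8, hence f = 8.
The 7 still-open variables draw from only 7 values {1, 2, 3, 4, 5, 6, 7}, so each is used; only t can be 4, hence t = 4.
The 2 variables p and s are confined to {2, 3}, which locks those values in; drop them from g, h, r.
No further eliminations apply; g can still be any of 5, 6, 7.

5, 6, 7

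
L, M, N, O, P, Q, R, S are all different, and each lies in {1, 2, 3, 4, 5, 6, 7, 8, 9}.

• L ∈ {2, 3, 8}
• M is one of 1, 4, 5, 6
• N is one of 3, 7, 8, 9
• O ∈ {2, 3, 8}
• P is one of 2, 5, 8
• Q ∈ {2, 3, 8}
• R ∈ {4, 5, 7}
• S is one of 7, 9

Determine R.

L, O, Q between them cover only {2, 3, 8} — a naked triple. Remove those values from N, P.
P's domain is down to {5}, so P = 5. Eliminate 5 elsewhere: M, R.
N and S between them cover only {7, 9} — a naked pair. Remove those values from R.
So R = 4.

4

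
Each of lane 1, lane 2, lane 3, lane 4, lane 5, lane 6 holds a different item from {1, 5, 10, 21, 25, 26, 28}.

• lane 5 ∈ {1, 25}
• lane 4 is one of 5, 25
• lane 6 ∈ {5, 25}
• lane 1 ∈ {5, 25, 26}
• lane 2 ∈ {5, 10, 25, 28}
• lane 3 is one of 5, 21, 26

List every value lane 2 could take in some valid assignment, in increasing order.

lane 4 and lane 6 share exactly the 2 values {5, 25}; by pigeonhole those values go to them, so strike 5, 25 from lane 1, lane 2, lane 3, lane 5.
lane 1's domain is down to {26}, so lane 1 = 26. So lane 3 can't be 26.
lane 3 must be 21 (only option left).
lane 5 has just one choice, so lane 5 = 1.
No further eliminations apply; lane 2 can still be any of 10, 28.

10, 28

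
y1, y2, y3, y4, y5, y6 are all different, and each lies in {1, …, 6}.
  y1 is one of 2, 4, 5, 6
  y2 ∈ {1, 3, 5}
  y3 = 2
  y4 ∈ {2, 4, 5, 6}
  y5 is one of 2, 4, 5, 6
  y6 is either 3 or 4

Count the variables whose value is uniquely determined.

3

y3's domain is down to {2}, so y3 = 2. Remove 2 from y1, y4, y5.
Among the 5 still-open variables, 1 fits only y2 (and all 5 values in {1, 3, 4, 5, 6} must be used), so y2 = 1.
The 4 still-open variables draw from only 4 values {3, 4, 5, 6}, so each is used; only y6 can be 3, hence y6 = 3.
Determined: y2=1, y3=2, y6=3. The other variables each still have more than one consistent value. That makes 3.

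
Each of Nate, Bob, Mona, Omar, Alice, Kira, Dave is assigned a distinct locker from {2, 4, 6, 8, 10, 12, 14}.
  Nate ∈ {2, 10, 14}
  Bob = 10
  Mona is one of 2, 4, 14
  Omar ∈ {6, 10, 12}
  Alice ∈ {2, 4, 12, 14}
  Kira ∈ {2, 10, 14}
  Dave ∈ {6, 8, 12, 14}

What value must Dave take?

8

Bob must be 10 (only option left). Eliminate 10 elsewhere: Nate, Omar, Kira.
Among the 6 still-open variables, 8 fits only Dave (and all 6 values in {2, 4, 6, 8, 12, 14} must be used), so Dave = 8.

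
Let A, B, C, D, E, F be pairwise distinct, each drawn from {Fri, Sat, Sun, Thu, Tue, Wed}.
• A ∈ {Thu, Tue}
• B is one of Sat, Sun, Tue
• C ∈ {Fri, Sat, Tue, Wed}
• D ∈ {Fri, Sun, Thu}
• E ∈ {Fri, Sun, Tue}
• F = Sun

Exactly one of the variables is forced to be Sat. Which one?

B

F's domain is down to {Sun}, so F = Sun. So B, D, E can't be Sun.
Among the 5 still-open variables, Wed fits only C (and all 5 values in {Fri, Sat, Thu, Tue, Wed} must be used), so C = Wed.
The 4 still-open variables together cover exactly {Fri, Sat, Thu, Tue} — 4 values for 4 variables — and Sat appears only in B's list, so B = Sat.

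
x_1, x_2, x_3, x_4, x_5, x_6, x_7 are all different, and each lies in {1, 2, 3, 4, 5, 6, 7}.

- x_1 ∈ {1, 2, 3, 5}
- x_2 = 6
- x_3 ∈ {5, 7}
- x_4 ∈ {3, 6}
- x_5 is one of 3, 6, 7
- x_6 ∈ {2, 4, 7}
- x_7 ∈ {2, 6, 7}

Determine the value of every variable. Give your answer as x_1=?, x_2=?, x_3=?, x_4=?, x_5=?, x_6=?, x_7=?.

x_2's domain is down to {6}, so x_2 = 6. Eliminate 6 elsewhere: x_4, x_5, x_7.
x_4's domain is down to {3}, so x_4 = 3. So x_1, x_5 can't be 3.
x_5 must be 7 (only option left). Remove 7 from x_3, x_6, x_7.
x_7 must be 2 (only option left). So x_1, x_6 can't be 2.
That leaves x_3 = 5. Strike 5 from x_1.
x_6's domain is down to {4}, so x_6 = 4.
x_1's domain is down to {1}, so x_1 = 1.

x_1=1, x_2=6, x_3=5, x_4=3, x_5=7, x_6=4, x_7=2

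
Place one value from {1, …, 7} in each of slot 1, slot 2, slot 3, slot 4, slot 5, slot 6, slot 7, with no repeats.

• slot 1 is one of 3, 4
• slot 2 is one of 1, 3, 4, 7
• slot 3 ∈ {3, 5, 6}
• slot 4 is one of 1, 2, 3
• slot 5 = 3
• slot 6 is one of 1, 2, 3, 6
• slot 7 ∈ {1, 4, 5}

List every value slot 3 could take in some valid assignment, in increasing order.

5, 6

slot 5 has just one choice, so slot 5 = 3. So slot 1, slot 2, slot 3, slot 4, slot 6 can't be 3.
slot 1's domain is down to {4}, so slot 1 = 4. Eliminate 4 elsewhere: slot 2, slot 7.
The 5 still-open variables draw from only 5 values {1, 2, 5, 6, 7}, so each is used; only slot 2 can be 7, hence slot 2 = 7.
No further eliminations apply; slot 3 can still be any of 5, 6.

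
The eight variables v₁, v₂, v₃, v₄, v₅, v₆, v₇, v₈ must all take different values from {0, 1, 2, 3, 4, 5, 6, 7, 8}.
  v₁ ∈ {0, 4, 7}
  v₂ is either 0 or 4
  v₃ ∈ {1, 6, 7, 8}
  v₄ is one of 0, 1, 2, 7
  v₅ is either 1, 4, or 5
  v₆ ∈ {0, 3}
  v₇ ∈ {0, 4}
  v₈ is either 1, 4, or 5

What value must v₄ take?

2

v₂ and v₇ share exactly the 2 values {0, 4}; by pigeonhole those values go to them, so strike 0, 4 from v₁, v₄, v₅, v₆, v₈.
v₁ must be 7 (only option left). Remove 7 from v₃, v₄.
v₆ has just one choice, so v₆ = 3.
v₅ and v₈ share exactly the 2 values {1, 5}; by pigeonhole those values go to them, so strike 1, 5 from v₃, v₄.
So v₄ = 2.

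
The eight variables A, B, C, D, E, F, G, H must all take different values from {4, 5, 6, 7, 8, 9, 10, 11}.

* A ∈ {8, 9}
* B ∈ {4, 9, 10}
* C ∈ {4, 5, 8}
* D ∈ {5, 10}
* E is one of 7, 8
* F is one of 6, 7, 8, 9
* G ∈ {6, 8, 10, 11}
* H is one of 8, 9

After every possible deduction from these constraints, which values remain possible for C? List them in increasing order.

4, 5

The 8 variables together cover exactly {4, 5, 6, 7, 8, 9, 10, 11} — 8 values for 8 variables — and 11 appears only in G's list, so G = 11.
Among the 7 still-open variables, 6 fits only F (and all 7 values in {4, 5, 6, 7, 8, 9, 10} must be used), so F = 6.
Among the 6 still-open variables, 7 fits only E (and all 6 values in {4, 5, 7, 8, 9, 10} must be used), so E = 7.
The 2 variables A and H are confined to {8, 9}, which locks those values in; drop them from B, C.
No further eliminations apply; C can still be any of 4, 5.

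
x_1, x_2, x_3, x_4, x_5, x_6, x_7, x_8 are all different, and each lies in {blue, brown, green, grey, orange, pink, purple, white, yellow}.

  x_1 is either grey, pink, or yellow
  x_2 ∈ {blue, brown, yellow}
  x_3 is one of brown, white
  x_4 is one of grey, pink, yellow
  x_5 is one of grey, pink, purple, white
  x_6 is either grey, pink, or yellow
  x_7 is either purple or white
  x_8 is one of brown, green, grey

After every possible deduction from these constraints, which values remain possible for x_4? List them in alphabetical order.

grey, pink, yellow

The 8 variables together cover exactly {blue, brown, green, grey, pink, purple, white, yellow} — 8 values for 8 variables — and blue appears only in x_2's list, so x_2 = blue.
Among the 7 still-open variables, green fits only x_8 (and all 7 values in {brown, green, grey, pink, purple, white, yellow} must be used), so x_8 = green.
Among the 6 still-open variables, brown fits only x_3 (and all 6 values in {brown, grey, pink, purple, white, yellow} must be used), so x_3 = brown.
x_1, x_4, x_6 between them cover only {grey, pink, yellow} — a naked triple. Remove those values from x_5.
No further eliminations apply; x_4 can still be any of grey, pink, yellow.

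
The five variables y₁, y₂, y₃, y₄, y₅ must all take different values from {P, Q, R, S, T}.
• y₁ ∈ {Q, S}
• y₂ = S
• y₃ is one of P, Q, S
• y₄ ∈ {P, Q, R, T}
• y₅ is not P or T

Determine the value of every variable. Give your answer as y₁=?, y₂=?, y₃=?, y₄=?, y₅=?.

y₁=Q, y₂=S, y₃=P, y₄=T, y₅=R

y₂ must be S (only option left). Remove S from y₁, y₃, y₅.
y₁ has just one choice, so y₁ = Q. So y₃, y₄, y₅ can't be Q.
y₃ must be P (only option left). Eliminate P elsewhere: y₄.
y₅'s domain is down to {R}, so y₅ = R. So y₄ can't be R.
y₄ has just one choice, so y₄ = T.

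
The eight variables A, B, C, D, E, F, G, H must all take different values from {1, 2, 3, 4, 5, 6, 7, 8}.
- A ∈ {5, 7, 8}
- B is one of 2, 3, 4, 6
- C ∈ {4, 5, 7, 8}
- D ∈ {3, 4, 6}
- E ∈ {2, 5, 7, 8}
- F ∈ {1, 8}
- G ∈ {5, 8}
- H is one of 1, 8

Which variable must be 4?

F and H share exactly the 2 values {1, 8}; by pigeonhole those values go to them, so strike 1, 8 from A, C, E, G.
G's domain is down to {5}, so G = 5. So A, C, E can't be 5.
A has just one choice, so A = 7. So C, E can't be 7.
So 4 goes to C.

C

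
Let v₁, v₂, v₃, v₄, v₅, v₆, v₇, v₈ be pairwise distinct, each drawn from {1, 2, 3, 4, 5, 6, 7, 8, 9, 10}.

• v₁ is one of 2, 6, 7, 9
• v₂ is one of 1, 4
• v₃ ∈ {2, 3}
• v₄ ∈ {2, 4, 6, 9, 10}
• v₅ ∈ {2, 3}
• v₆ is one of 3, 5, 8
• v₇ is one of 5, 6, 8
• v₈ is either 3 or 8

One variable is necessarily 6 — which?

v₃ and v₅ between them cover only {2, 3} — a naked pair. Remove those values from v₁, v₄, v₆, v₈.
v₈ has just one choice, so v₈ = 8. So v₆, v₇ can't be 8.
v₆'s domain is down to {5}, so v₆ = 5. Strike 5 from v₇.
So 6 goes to v₇.

v₇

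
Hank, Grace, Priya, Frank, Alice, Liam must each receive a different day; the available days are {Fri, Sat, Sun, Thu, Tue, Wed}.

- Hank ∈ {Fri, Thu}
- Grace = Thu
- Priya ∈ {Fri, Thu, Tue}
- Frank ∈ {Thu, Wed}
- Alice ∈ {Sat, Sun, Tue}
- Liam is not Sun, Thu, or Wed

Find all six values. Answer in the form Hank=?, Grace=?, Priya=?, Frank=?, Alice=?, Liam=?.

Grace's domain is down to {Thu}, so Grace = Thu. So Hank, Priya, Frank can't be Thu.
Frank's domain is down to {Wed}, so Frank = Wed.
Hank's domain is down to {Fri}, so Hank = Fri. So Priya, Liam can't be Fri.
Priya must be Tue (only option left). Remove Tue from Alice, Liam.
Liam has just one choice, so Liam = Sat. Eliminate Sat elsewhere: Alice.
Alice must be Sun (only option left).

Hank=Fri, Grace=Thu, Priya=Tue, Frank=Wed, Alice=Sun, Liam=Sat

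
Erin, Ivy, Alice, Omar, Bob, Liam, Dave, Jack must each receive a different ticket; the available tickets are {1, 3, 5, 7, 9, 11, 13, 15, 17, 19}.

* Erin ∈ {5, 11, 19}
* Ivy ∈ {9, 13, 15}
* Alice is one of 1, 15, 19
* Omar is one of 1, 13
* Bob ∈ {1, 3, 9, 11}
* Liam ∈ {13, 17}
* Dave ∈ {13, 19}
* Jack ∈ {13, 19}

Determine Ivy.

Dave and Jack share exactly the 2 values {13, 19}; by pigeonhole those values go to them, so strike 13, 19 from Erin, Ivy, Alice, Omar, Liam.
Omar's domain is down to {1}, so Omar = 1. Eliminate 1 elsewhere: Alice, Bob.
Liam must be 17 (only option left).
Alice's domain is down to {15}, so Alice = 15. Strike 15 from Ivy.
So Ivy = 9.

9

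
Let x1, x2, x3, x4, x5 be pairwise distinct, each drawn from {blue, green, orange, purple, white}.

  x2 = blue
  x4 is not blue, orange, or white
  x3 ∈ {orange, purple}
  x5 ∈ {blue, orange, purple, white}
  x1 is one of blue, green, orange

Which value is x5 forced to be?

x2 must be blue (only option left). Eliminate blue elsewhere: x1, x5.
Among the 4 still-open variables, white fits only x5 (and all 4 values in {green, orange, purple, white} must be used), so x5 = white.

white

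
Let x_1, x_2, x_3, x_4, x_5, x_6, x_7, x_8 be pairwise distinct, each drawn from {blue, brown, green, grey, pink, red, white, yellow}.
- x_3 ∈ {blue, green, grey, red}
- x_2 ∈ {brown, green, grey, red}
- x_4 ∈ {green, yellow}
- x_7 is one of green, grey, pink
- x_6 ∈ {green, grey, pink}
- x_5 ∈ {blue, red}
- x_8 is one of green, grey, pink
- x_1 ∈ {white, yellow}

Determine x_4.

The 8 variables together cover exactly {blue, brown, green, grey, pink, red, white, yellow} — 8 values for 8 variables — and brown appears only in x_2's list, so x_2 = brown.
The 7 still-open variables together cover exactly {blue, green, grey, pink, red, white, yellow} — 7 values for 7 variables — and white appears only in x_1's list, so x_1 = white.
Among the 6 still-open variables, yellow fits only x_4 (and all 6 values in {blue, green, grey, pink, red, yellow} must be used), so x_4 = yellow.

yellow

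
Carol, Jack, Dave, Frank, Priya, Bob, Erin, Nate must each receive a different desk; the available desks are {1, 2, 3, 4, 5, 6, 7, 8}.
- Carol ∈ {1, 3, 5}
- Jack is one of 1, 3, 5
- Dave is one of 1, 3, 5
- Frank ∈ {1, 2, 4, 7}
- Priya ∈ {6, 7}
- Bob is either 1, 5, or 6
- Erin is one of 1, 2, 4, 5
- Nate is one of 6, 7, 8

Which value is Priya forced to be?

7

Among the 8 variables, 8 fits only Nate (and all 8 values in {1, 2, 3, 4, 5, 6, 7, 8} must be used), so Nate = 8.
Carol, Jack, Dave between them cover only {1, 3, 5} — a naked triple. Remove those values from Frank, Bob, Erin.
Bob has just one choice, so Bob = 6. So Priya can't be 6.
So Priya = 7.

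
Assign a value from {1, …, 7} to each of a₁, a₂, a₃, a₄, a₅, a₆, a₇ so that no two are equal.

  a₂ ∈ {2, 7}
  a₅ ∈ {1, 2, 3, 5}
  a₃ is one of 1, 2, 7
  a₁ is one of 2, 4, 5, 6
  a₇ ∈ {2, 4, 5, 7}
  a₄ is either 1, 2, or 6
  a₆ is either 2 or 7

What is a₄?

Among the 7 variables, 3 fits only a₅ (and all 7 values in {1, 2, 3, 4, 5, 6, 7} must be used), so a₅ = 3.
a₂ and a₆ share exactly the 2 values {2, 7}; by pigeonhole those values go to them, so strike 2, 7 from a₁, a₃, a₄, a₇.
That leaves a₃ = 1. Remove 1 from a₄.
So a₄ = 6.

6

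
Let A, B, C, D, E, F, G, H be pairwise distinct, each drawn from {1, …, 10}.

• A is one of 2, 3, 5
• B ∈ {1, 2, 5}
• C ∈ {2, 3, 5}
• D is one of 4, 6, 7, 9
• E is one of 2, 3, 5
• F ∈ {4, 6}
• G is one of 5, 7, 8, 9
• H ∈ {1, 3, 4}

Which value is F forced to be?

6

A, C, E share exactly the 3 values {2, 3, 5}; by pigeonhole those values go to them, so strike 2, 3, 5 from B, G, H.
B's domain is down to {1}, so B = 1. Eliminate 1 elsewhere: H.
That leaves H = 4. Eliminate 4 elsewhere: D, F.
So F = 6.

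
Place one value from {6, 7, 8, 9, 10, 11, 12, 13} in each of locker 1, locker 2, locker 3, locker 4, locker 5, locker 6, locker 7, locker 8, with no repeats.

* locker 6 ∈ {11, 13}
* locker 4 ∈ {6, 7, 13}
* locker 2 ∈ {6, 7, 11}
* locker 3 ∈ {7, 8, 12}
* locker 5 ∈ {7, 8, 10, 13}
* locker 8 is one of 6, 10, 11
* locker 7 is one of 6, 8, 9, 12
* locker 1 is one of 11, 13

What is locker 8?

The 8 variables together cover exactly {6, 7, 8, 9, 10, 11, 12, 13} — 8 values for 8 variables — and 9 appears only in locker 7's list, so locker 7 = 9.
The 7 still-open variables together cover exactly {6, 7, 8, 10, 11, 12, 13} — 7 values for 7 variables — and 12 appears only in locker 3's list, so locker 3 = 12.
The 6 still-open variables draw from only 6 values {6, 7, 8, 10, 11, 13}, so each is used; only locker 5 can be 8, hence locker 5 = 8.
The 5 still-open variables draw from only 5 values {6, 7, 10, 11, 13}, so each is used; only locker 8 can be 10, hence locker 8 = 10.

10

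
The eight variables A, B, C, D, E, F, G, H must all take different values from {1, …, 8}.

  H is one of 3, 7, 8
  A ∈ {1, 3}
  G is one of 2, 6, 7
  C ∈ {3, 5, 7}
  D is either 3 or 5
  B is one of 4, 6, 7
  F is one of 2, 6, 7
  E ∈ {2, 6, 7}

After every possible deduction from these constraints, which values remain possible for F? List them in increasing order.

The 8 variables together cover exactly {1, 2, 3, 4, 5, 6, 7, 8} — 8 values for 8 variables — and 1 appears only in A's list, so A = 1.
Among the 7 still-open variables, 4 fits only B (and all 7 values in {2, 3, 4, 5, 6, 7, 8} must be used), so B = 4.
The 6 still-open variables draw from only 6 values {2, 3, 5, 6, 7, 8}, so each is used; only H can be 8, hence H = 8.
The 3 variables E, F, G are confined to {2, 6, 7}, which locks those values in; drop them from C.
No further eliminations apply; F can still be any of 2, 6, 7.

2, 6, 7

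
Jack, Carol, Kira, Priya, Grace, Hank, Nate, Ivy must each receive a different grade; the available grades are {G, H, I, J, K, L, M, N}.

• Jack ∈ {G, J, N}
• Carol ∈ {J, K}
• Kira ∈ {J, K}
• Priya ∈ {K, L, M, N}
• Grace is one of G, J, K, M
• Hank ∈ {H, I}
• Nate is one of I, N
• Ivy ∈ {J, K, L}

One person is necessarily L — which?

Ivy

Among the 8 variables, H fits only Hank (and all 8 values in {G, H, I, J, K, L, M, N} must be used), so Hank = H.
The 7 still-open variables draw from only 7 values {G, I, J, K, L, M, N}, so each is used; only Nate can be I, hence Nate = I.
Carol and Kira between them cover only {J, K} — a naked pair. Remove those values from Jack, Priya, Grace, Ivy.
So L goes to Ivy.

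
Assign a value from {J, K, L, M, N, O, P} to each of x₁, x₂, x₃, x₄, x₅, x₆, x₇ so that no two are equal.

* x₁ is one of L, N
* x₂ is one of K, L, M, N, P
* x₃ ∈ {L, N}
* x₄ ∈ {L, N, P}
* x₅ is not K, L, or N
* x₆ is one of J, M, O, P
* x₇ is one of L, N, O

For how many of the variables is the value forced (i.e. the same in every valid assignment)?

3

The 7 variables together cover exactly {J, K, L, M, N, O, P} — 7 values for 7 variables — and K appears only in x₂'s list, so x₂ = K.
The 2 variables x₁ and x₃ are confined to {L, N}, which locks those values in; drop them from x₄, x₇.
x₄'s domain is down to {P}, so x₄ = P. Strike P from x₅, x₆.
x₇'s domain is down to {O}, so x₇ = O. Strike O from x₅, x₆.
Determined: x₂=K, x₄=P, x₇=O. The other variables each still have more than one consistent value. That makes 3.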